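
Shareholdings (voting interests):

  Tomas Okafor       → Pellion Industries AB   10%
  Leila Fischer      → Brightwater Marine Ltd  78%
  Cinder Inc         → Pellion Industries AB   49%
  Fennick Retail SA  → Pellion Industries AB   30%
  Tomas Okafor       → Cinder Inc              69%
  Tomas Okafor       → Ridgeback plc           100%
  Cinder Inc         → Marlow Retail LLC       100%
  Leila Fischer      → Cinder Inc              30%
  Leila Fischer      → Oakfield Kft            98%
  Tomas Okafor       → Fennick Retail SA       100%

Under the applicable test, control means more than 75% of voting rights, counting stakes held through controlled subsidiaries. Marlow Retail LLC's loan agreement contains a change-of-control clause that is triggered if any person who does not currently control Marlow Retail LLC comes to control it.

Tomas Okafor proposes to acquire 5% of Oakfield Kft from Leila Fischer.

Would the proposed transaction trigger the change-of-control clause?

The purchase adds only to Tomas's holdings (Leila's stake shrinks), so Tomas is the only person who could newly come to control Marlow.
Tomas holds 100% of Fennick, so Tomas controls Fennick.
Tomas holds 100% of Ridgeback, so Tomas controls Ridgeback.
Neither Tomas nor any entity Tomas controls holds any voting interest in Marlow.
So before the transaction, Tomas does not control Marlow.
After the purchase, Tomas holds 5% of Oakfield directly, and Leila's stake falls to 93%.
Tomas's side now holds 5% of Oakfield, not > 75%, so Tomas still does not control Oakfield.
After the transaction, neither Tomas nor any entity Tomas controls holds a voting interest in Marlow, so Tomas still does not control it.
No new person acquires control, so the clause is not triggered.

No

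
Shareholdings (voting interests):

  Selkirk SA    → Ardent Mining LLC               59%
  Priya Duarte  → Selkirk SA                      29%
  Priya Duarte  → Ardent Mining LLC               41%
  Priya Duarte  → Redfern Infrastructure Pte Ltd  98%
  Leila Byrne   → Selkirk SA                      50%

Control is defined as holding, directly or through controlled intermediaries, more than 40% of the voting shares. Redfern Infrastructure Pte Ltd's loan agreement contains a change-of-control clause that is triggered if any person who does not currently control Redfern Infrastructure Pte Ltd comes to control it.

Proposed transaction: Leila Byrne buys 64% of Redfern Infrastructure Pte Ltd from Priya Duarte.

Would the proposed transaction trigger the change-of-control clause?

Yes

The purchase adds only to Leila's holdings (Priya's stake shrinks), so Leila is the only person who could newly come to control Redfern.
Leila holds 50% of Selkirk, so Leila controls Selkirk.
Selkirk holds 59% of Ardent, so Leila controls Ardent.
Neither Leila nor any entity Leila controls holds any voting interest in Redfern.
So before the transaction, Leila does not control Redfern.
After the purchase, Leila holds 64% of Redfern directly, and Priya's stake falls to 34%.
Leila holds 64% of Redfern, so Leila controls Redfern.
Leila did not control Redfern before and does after, so the clause is triggered.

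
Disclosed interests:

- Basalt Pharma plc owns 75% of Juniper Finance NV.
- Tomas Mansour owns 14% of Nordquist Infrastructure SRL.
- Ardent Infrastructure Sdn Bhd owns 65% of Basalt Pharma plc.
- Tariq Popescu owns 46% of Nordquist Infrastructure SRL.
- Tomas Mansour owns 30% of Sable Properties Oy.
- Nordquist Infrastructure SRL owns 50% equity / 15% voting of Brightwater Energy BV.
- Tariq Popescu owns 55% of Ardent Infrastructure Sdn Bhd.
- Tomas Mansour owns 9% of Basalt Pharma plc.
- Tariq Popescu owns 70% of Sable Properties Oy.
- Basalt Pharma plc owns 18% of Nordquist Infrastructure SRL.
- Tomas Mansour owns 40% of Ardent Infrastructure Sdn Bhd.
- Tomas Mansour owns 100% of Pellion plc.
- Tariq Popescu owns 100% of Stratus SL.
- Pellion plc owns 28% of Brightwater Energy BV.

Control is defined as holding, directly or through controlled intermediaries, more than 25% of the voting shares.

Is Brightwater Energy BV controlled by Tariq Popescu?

No

Tariq holds 55% of Ardent, so Tariq controls Ardent.
Ardent holds 65% of Basalt, so Tariq controls Basalt.
Tariq and Basalt together hold 46% + 18% = 64% of Nordquist, so Tariq controls Nordquist.
Tariq holds 70% of Sable, so Tariq controls Sable.
Tariq holds 100% of Stratus, so Tariq controls Stratus.
Basalt holds 75% of Juniper, so Tariq controls Juniper.
In Brightwater, Tariq's side holds only 15%, not > 25%.
So Tariq does not control Brightwater.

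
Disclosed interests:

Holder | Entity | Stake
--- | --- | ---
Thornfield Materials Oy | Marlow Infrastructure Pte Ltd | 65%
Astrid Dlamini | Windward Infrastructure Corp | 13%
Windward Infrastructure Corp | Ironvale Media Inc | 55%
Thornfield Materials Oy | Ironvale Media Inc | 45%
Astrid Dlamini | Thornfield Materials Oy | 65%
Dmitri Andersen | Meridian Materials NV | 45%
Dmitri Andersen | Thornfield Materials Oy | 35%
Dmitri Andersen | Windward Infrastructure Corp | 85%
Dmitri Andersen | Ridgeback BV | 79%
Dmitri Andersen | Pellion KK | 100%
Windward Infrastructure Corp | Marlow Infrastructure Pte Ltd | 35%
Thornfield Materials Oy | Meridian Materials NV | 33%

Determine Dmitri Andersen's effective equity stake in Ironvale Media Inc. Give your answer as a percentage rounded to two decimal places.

Dmitri reaches Ironvale along 2 paths.
Via Windward: 85% × 55% = 46.75%.
Via Thornfield: 35% × 45% = 15.75%.
Total: 46.75% + 15.75% = 62.5%.
Rounded: 62.50%.

62.50%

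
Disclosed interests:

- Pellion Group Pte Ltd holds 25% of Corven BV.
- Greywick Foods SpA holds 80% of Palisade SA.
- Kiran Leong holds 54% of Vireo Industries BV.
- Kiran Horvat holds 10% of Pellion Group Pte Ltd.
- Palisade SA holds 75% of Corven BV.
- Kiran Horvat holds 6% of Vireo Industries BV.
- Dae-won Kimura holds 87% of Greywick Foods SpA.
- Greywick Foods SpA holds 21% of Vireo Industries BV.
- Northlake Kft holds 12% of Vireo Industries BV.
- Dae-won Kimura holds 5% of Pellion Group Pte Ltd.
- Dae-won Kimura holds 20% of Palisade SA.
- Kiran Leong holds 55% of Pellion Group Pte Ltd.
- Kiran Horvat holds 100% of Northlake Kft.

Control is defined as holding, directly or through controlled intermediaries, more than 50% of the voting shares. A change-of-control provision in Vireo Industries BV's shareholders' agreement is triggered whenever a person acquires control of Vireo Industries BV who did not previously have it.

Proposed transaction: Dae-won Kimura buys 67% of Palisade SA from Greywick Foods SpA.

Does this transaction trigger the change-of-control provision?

No

The purchase adds only to Dae-won's holdings (Greywick's stake shrinks), so Dae-won is the only person who could newly come to control Vireo.
Dae-won holds 87% of Greywick, so Dae-won controls Greywick.
Greywick and Dae-won together hold 80% + 20% = 100% of Palisade, so Dae-won controls Palisade.
Palisade holds 75% of Corven, so Dae-won controls Corven.
In Vireo, Dae-won's side holds only 21%, not > 50%.
So before the transaction, Dae-won does not control Vireo.
After the purchase, Dae-won's direct stake in Palisade rises to 20% + 67% = 87%, and Greywick's stake falls to 13%.
Greywick and Dae-won together hold 13% + 87% = 100% of Palisade, so Dae-won controls Palisade.
After the transaction, Dae-won's side holds 21% of Vireo, not > 50%, so Dae-won still does not control Vireo.
No new person acquires control, so the clause is not triggered.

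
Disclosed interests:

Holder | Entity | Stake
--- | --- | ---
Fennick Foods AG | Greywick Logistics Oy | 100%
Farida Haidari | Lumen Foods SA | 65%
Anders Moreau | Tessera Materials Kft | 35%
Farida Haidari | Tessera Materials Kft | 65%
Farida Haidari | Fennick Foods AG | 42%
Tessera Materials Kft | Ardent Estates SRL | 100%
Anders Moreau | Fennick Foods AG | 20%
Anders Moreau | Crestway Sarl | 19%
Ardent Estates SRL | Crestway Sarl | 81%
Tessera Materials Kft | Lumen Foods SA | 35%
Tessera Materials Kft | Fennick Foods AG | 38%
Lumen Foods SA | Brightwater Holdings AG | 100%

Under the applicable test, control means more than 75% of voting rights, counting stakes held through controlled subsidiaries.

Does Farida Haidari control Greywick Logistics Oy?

No

Farida's largest direct stake is 65% in Tessera, which does not meet the threshold, so Farida controls no company.
Neither Farida nor any entity Farida controls holds any voting interest in Greywick.
So Farida does not control Greywick.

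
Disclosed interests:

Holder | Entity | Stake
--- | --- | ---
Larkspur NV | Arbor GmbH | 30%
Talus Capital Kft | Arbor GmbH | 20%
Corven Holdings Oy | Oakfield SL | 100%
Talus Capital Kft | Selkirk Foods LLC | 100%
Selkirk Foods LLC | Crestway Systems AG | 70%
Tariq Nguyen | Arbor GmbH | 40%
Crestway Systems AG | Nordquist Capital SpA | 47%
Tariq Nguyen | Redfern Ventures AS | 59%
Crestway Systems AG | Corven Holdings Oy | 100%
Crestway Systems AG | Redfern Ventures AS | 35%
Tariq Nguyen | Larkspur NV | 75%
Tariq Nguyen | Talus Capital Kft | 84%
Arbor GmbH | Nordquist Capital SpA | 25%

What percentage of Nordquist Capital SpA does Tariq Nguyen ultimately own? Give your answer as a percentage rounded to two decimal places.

Tariq reaches Nordquist along 4 paths.
Via Talus → Arbor: 84% × 20% × 25% = 4.2%.
Via Larkspur → Arbor: 75% × 30% × 25% = 5.625%.
Via Arbor: 40% × 25% = 10%.
Via Talus → Selkirk → Crestway: 84% × 100% × 70% × 47% = 27.636%.
Total: 4.2% + 5.625% + 10% + 27.636% = 47.461%.
Rounded: 47.46%.

47.46%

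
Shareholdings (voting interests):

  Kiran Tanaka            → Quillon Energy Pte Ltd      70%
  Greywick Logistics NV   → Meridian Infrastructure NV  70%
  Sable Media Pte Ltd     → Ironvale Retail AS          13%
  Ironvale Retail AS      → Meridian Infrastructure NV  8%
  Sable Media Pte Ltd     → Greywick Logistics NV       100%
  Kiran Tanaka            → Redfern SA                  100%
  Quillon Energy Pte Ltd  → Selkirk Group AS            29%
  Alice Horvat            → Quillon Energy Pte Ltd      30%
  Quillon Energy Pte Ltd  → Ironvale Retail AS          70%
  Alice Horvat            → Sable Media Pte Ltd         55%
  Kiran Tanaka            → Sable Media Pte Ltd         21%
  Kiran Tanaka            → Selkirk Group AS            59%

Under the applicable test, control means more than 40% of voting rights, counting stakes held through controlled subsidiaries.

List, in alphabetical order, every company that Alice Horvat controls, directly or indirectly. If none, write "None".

Alice holds 55% of Sable, so Alice controls Sable.
Sable holds 100% of Greywick, so Alice controls Greywick.
Greywick holds 70% of Meridian, so Alice controls Meridian.
No other company's threshold is met.

Greywick Logistics NV, Meridian Infrastructure NV, Sable Media Pte Ltd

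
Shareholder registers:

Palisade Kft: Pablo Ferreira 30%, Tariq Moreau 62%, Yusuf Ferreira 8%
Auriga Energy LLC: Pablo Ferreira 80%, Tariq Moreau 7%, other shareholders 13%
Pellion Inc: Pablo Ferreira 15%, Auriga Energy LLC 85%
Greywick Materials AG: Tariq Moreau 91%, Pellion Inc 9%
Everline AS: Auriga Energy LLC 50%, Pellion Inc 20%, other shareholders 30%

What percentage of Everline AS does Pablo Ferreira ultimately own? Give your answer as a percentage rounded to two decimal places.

56.60%

Pablo reaches Everline along 3 paths.
Via Auriga: 80% × 50% = 40%.
Via Pellion: 15% × 20% = 3%.
Via Auriga → Pellion: 80% × 85% × 20% = 13.6%.
Total: 40% + 3% + 13.6% = 56.6%.
Rounded: 56.60%.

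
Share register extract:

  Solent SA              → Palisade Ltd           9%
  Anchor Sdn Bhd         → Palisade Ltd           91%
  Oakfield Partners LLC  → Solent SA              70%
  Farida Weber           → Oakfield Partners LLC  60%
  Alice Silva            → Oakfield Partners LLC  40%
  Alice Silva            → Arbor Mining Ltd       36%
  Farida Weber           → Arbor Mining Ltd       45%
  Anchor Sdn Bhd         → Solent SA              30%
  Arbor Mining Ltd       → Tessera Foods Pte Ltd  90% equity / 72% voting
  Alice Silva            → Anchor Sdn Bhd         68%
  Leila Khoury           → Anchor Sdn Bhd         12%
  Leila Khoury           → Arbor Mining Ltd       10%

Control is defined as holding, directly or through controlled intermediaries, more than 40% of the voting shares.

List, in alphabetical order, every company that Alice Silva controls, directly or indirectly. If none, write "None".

Anchor Sdn Bhd, Palisade Ltd

Alice holds 68% of Anchor, so Alice controls Anchor.
Anchor holds 91% of Palisade, so Alice controls Palisade.
No other company's threshold is met.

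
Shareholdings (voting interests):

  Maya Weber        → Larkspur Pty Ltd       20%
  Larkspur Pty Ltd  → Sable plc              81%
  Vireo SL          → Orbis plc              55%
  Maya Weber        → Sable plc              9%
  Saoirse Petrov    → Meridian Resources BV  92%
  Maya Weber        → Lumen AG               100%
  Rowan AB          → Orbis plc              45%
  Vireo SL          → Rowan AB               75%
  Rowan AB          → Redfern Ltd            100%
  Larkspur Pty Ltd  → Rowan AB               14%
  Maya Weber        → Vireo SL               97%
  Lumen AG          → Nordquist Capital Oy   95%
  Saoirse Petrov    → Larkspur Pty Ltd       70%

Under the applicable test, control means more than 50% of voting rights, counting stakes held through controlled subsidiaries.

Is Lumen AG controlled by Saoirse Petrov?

Saoirse holds 70% of Larkspur, so Saoirse controls Larkspur.
Larkspur holds 81% of Sable, so Saoirse controls Sable.
Saoirse holds 92% of Meridian, so Saoirse controls Meridian.
Neither Saoirse nor any entity Saoirse controls holds any voting interest in Lumen.
So Saoirse does not control Lumen.

No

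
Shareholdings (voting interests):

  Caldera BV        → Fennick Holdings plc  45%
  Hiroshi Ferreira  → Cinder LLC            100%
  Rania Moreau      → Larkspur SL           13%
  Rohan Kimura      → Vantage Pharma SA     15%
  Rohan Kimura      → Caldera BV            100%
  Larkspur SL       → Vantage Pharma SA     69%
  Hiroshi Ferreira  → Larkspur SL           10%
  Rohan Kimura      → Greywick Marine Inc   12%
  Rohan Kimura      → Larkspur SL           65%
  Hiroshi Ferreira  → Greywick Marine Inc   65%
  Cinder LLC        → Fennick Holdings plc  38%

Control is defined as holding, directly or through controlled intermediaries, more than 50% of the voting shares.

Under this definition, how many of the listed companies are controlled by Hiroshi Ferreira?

2

Hiroshi holds 100% of Cinder, so Hiroshi controls Cinder.
Hiroshi holds 65% of Greywick, so Hiroshi controls Greywick.
No other company's threshold is met.
Hiroshi controls 2 companies.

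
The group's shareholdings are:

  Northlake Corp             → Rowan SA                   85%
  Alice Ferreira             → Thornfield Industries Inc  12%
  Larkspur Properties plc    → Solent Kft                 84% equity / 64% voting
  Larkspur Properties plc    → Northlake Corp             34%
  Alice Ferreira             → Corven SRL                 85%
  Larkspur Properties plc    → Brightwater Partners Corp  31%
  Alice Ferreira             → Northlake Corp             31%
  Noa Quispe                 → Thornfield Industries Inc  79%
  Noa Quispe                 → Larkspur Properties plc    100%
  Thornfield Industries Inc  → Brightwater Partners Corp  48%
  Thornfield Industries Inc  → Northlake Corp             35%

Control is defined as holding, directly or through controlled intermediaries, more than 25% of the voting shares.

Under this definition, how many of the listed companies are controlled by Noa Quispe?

Noa holds 100% of Larkspur, so Noa controls Larkspur.
Noa holds 79% of Thornfield, so Noa controls Thornfield.
Thornfield and Larkspur together hold 35% + 34% = 69% of Northlake, so Noa controls Northlake.
Thornfield and Larkspur together hold 48% + 31% = 79% of Brightwater, so Noa controls Brightwater.
Northlake holds 85% of Rowan, so Noa controls Rowan.
Larkspur holds 64% of Solent, so Noa controls Solent.
No other company's threshold is met.
Noa controls 6 companies.

6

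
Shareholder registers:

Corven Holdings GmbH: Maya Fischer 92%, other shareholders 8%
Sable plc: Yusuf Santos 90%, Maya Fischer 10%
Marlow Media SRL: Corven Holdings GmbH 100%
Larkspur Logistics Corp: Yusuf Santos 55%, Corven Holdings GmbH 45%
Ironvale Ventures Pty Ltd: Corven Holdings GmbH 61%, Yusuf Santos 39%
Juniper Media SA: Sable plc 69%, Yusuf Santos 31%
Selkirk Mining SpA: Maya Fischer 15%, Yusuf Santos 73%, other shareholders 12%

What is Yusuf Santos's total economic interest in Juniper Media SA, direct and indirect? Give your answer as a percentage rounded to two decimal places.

93.10%

Yusuf reaches Juniper along 2 paths.
Via Sable: 90% × 69% = 62.1%.
Direct stake: 31% = 31%.
Total: 62.1% + 31% = 93.1%.
Rounded: 93.10%.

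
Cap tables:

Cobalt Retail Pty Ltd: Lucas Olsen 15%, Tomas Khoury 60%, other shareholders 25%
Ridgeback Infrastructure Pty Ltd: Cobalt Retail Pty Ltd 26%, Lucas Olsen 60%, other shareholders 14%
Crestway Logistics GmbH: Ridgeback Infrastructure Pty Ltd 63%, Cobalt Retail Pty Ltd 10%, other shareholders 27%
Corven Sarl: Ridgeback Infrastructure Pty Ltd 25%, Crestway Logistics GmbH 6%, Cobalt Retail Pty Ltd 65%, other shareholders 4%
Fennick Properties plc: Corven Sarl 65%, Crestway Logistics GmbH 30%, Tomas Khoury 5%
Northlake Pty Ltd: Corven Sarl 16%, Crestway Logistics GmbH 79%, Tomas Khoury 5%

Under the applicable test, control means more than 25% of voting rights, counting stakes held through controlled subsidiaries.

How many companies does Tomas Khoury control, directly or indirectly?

Tomas holds 60% of Cobalt, so Tomas controls Cobalt.
Cobalt holds 26% of Ridgeback, so Tomas controls Ridgeback.
Ridgeback and Cobalt together hold 63% + 10% = 73% of Crestway, so Tomas controls Crestway.
Ridgeback and Crestway and Cobalt together hold 25% + 6% + 65% = 96% of Corven, so Tomas controls Corven.
Corven and Crestway and Tomas together hold 65% + 30% + 5% = 100% of Fennick, so Tomas controls Fennick.
Corven and Crestway and Tomas together hold 16% + 79% + 5% = 100% of Northlake, so Tomas controls Northlake.
Tomas controls 6 companies.

6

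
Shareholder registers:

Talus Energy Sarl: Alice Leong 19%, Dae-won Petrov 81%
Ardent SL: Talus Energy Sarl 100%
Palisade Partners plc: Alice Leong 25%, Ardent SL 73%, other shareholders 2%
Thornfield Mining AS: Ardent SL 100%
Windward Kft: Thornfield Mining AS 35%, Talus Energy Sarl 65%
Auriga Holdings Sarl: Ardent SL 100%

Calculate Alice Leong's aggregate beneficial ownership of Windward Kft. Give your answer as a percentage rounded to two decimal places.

Alice reaches Windward along 2 paths.
Via Talus → Ardent → Thornfield: 19% × 100% × 100% × 35% = 6.65%.
Via Talus: 19% × 65% = 12.35%.
Total: 6.65% + 12.35% = 19%.
Rounded: 19.00%.

19.00%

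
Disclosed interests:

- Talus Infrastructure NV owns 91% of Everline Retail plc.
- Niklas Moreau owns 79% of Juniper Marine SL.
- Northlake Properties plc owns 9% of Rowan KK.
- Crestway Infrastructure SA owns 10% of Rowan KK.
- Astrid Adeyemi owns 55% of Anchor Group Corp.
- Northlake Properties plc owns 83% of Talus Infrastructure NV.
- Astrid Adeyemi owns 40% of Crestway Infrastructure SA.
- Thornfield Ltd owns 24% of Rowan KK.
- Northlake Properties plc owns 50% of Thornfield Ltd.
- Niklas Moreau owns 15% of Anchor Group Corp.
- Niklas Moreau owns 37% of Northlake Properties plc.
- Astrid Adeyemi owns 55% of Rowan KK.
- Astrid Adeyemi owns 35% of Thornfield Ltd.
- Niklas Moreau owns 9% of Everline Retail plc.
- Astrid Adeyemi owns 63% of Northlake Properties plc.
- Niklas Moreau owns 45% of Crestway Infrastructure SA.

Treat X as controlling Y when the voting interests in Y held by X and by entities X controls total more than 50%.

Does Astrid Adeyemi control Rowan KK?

Yes

Astrid holds 63% of Northlake, so Astrid controls Northlake.
Astrid and Northlake together hold 35% + 50% = 85% of Thornfield, so Astrid controls Thornfield.
Thornfield and Astrid and Northlake together hold 24% + 55% + 9% = 88% of Rowan, so Astrid controls Rowan.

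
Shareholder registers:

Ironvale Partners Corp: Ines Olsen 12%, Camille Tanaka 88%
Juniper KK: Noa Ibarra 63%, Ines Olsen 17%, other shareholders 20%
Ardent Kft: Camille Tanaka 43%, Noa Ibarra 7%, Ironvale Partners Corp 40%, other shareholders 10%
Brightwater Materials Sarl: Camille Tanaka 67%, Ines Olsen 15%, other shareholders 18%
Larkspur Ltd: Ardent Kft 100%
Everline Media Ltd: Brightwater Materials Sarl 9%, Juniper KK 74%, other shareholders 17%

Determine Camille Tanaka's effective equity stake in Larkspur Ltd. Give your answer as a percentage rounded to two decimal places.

78.20%

Camille reaches Larkspur along 2 paths.
Via Ardent: 43% × 100% = 43%.
Via Ironvale → Ardent: 88% × 40% × 100% = 35.2%.
Total: 43% + 35.2% = 78.2%.
Rounded: 78.20%.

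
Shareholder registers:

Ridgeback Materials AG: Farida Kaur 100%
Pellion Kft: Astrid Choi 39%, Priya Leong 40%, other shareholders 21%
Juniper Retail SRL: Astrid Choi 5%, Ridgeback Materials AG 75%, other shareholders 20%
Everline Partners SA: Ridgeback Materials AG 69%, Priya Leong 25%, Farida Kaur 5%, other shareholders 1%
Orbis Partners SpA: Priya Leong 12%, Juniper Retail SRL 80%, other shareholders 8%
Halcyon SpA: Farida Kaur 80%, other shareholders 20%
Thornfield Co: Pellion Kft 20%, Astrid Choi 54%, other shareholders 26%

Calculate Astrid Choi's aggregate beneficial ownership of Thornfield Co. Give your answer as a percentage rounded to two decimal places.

Astrid reaches Thornfield along 2 paths.
Via Pellion: 39% × 20% = 7.8%.
Direct stake: 54% = 54%.
Total: 7.8% + 54% = 61.8%.
Rounded: 61.80%.

61.80%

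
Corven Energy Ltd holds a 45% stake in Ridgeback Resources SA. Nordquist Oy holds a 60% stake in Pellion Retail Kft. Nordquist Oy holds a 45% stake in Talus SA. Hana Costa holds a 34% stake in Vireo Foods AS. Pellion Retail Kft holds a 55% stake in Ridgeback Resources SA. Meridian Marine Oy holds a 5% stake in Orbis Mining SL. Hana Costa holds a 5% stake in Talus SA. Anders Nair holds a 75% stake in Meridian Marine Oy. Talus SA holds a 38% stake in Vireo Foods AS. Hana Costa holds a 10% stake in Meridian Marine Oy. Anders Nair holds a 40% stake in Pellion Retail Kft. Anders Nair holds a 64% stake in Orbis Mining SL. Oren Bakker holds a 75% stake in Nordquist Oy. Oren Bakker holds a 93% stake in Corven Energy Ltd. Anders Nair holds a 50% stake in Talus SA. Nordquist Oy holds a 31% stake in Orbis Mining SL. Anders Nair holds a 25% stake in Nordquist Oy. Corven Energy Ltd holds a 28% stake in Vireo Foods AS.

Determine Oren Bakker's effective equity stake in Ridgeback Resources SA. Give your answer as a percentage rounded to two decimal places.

66.60%

Oren reaches Ridgeback along 2 paths.
Via Corven: 93% × 45% = 41.85%.
Via Nordquist → Pellion: 75% × 60% × 55% = 24.75%.
Total: 41.85% + 24.75% = 66.6%.
Rounded: 66.60%.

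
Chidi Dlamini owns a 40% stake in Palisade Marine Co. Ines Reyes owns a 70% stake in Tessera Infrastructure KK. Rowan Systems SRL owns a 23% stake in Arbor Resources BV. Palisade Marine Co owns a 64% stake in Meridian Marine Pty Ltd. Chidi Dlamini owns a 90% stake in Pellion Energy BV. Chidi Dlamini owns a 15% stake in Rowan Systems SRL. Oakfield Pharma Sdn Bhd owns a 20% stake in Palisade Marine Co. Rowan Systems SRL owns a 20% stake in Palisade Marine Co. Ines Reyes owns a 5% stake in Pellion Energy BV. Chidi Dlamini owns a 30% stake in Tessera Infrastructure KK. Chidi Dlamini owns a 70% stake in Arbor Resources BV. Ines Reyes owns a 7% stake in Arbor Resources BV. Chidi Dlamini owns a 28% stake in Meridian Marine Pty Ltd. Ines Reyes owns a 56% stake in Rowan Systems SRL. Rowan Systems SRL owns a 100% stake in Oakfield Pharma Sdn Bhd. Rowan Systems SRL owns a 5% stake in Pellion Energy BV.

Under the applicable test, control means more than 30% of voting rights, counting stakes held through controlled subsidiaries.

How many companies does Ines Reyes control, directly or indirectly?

Ines holds 56% of Rowan, so Ines controls Rowan.
Ines holds 70% of Tessera, so Ines controls Tessera.
Rowan holds 100% of Oakfield, so Ines controls Oakfield.
Oakfield and Rowan together hold 20% + 20% = 40% of Palisade, so Ines controls Palisade.
Palisade holds 64% of Meridian, so Ines controls Meridian.
No other company's threshold is met.
Ines controls 5 companies.

5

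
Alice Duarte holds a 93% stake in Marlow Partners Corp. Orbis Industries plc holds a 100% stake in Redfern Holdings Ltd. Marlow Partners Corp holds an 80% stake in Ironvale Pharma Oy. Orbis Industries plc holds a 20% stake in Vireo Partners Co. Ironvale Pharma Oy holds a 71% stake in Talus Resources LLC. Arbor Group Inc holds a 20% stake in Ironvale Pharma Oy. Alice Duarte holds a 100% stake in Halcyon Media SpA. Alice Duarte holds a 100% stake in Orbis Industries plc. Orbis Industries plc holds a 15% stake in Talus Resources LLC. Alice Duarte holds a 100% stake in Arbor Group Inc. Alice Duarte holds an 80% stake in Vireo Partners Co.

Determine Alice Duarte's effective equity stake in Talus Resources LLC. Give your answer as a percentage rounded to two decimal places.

Alice reaches Talus along 3 paths.
Via Orbis: 100% × 15% = 15%.
Via Marlow → Ironvale: 93% × 80% × 71% = 52.824%.
Via Arbor → Ironvale: 100% × 20% × 71% = 14.2%.
Total: 15% + 52.824% + 14.2% = 82.024%.
Rounded: 82.02%.

82.02%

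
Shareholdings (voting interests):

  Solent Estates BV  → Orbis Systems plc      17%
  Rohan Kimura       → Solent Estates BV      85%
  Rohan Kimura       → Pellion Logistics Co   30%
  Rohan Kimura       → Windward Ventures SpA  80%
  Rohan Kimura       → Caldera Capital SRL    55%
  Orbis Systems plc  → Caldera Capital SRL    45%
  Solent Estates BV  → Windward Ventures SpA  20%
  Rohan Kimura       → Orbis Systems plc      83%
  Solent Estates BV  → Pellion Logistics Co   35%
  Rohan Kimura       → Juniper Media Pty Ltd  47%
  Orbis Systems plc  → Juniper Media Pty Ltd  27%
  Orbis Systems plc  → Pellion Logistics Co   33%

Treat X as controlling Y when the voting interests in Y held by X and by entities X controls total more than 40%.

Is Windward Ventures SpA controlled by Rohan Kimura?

Yes

Rohan holds 85% of Solent, so Rohan controls Solent.
Solent and Rohan together hold 20% + 80% = 100% of Windward, so Rohan controls Windward.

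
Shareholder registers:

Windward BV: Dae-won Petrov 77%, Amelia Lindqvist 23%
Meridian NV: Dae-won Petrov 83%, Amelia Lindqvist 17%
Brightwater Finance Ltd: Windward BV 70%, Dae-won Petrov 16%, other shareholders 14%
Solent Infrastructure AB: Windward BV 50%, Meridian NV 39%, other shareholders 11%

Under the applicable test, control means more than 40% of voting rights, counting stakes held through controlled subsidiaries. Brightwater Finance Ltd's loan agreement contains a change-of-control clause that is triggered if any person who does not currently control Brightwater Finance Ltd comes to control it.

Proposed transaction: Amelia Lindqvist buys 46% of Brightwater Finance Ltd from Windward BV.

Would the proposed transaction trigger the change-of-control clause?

The purchase adds only to Amelia's holdings (Windward's stake shrinks), so Amelia is the only person who could newly come to control Brightwater.
Amelia's largest direct stake is 23% in Windward, which does not meet the threshold, so Amelia controls no company.
Neither Amelia nor any entity Amelia controls holds any voting interest in Brightwater.
So before the transaction, Amelia does not control Brightwater.
After the purchase, Amelia holds 46% of Brightwater directly, and Windward's stake falls to 24%.
Amelia holds 46% of Brightwater, so Amelia controls Brightwater.
Amelia did not control Brightwater before and does after, so the clause is triggered.

Yes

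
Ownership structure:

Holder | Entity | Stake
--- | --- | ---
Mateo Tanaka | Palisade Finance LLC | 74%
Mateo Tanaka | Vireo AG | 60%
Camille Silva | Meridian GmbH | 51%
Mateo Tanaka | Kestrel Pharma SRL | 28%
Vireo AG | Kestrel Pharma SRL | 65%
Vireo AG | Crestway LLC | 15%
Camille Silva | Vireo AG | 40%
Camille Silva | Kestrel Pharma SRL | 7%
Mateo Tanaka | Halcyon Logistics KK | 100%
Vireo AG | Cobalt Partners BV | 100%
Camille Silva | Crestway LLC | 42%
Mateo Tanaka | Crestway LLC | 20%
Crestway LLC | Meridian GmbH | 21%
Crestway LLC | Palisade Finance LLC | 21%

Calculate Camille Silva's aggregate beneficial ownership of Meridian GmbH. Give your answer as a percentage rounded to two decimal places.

Camille reaches Meridian along 3 paths.
Direct stake: 51% = 51%.
Via Vireo → Crestway: 40% × 15% × 21% = 1.26%.
Via Crestway: 42% × 21% = 8.82%.
Total: 51% + 1.26% + 8.82% = 61.08%.

61.08%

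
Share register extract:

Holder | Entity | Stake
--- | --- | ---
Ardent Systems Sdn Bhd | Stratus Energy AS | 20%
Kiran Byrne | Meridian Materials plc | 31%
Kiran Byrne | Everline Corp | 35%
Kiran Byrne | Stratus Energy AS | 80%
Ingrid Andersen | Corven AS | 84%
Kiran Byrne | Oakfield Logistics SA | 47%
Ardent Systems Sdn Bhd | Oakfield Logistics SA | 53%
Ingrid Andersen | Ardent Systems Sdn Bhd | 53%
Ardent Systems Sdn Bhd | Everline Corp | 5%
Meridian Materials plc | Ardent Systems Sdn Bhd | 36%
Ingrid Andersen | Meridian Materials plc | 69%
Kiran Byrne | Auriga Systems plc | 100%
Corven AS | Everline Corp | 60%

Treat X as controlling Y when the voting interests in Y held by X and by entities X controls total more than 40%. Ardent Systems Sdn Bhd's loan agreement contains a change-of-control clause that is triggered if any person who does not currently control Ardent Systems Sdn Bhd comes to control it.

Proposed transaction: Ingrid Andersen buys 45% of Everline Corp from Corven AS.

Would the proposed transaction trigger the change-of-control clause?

The purchase adds only to Ingrid's holdings (Corven's stake shrinks), so Ingrid is the only person who could newly come to control Ardent.
Ingrid holds 69% of Meridian, so Ingrid controls Meridian.
Ingrid and Meridian together hold 53% + 36% = 89% of Ardent, so Ingrid controls Ardent.
So Ingrid already controls Ardent before the transaction.
After the purchase, Ingrid holds 45% of Everline directly, and Corven's stake falls to 15%.
Ingrid controlled Ardent already, so this is not a new person acquiring control; every other person's position is unchanged or reduced.
No new person acquires control, so the clause is not triggered.

No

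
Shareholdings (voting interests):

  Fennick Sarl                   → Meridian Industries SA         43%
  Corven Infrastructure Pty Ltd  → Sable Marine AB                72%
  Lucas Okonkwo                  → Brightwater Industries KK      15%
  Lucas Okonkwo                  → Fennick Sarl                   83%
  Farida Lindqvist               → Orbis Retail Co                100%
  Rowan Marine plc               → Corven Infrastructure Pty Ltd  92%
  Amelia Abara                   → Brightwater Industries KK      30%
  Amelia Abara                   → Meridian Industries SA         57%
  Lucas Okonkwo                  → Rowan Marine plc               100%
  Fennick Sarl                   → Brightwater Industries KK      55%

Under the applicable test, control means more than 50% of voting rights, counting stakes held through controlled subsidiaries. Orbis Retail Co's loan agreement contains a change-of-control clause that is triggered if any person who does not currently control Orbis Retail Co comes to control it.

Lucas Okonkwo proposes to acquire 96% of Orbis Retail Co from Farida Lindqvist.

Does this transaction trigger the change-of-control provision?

The purchase adds only to Lucas's holdings (Farida's stake shrinks), so Lucas is the only person who could newly come to control Orbis.
Lucas holds 100% of Rowan, so Lucas controls Rowan.
Lucas holds 83% of Fennick, so Lucas controls Fennick.
Rowan holds 92% of Corven, so Lucas controls Corven.
Corven holds 72% of Sable, so Lucas controls Sable.
Lucas and Fennick together hold 15% + 55% = 70% of Brightwater, so Lucas controls Brightwater.
Neither Lucas nor any entity Lucas controls holds any voting interest in Orbis.
So before the transaction, Lucas does not control Orbis.
After the purchase, Lucas holds 96% of Orbis directly, and Farida's stake falls to 4%.
Lucas holds 96% of Orbis, so Lucas controls Orbis.
Lucas did not control Orbis before and does after, so the clause is triggered.

Yes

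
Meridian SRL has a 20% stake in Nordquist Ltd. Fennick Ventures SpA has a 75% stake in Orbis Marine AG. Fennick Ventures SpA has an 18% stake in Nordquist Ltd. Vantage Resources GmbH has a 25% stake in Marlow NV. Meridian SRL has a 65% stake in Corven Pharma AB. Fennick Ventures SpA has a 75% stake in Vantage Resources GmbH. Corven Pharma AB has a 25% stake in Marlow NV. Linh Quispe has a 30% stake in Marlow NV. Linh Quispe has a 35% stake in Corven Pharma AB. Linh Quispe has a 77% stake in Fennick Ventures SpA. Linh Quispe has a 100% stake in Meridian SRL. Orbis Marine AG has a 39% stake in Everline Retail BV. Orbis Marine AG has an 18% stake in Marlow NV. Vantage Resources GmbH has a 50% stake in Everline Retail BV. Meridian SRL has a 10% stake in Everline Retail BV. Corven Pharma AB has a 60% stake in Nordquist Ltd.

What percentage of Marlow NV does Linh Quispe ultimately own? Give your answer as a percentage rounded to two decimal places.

79.83%

Linh reaches Marlow along 5 paths.
Via Corven: 35% × 25% = 8.75%.
Via Meridian → Corven: 100% × 65% × 25% = 16.25%.
Via Fennick → Vantage: 77% × 75% × 25% = 14.4375%.
Direct stake: 30% = 30%.
Via Fennick → Orbis: 77% × 75% × 18% = 10.395%.
Total: 8.75% + 16.25% + 14.4375% + 30% + 10.395% = 79.8325%.
Rounded: 79.83%.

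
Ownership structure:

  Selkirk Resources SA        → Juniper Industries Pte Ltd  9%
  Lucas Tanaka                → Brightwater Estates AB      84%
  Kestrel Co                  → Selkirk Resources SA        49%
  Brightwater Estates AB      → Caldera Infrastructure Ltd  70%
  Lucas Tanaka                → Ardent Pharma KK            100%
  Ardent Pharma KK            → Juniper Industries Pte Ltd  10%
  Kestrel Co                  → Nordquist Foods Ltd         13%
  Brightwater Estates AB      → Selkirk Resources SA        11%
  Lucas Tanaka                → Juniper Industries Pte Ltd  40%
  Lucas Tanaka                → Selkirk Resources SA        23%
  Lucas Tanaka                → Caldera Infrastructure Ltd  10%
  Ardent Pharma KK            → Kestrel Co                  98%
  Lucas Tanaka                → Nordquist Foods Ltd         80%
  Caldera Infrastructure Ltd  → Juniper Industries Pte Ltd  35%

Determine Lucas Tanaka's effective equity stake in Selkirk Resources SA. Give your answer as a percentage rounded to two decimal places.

Lucas reaches Selkirk along 3 paths.
Via Brightwater: 84% × 11% = 9.24%.
Direct stake: 23% = 23%.
Via Ardent → Kestrel: 100% × 98% × 49% = 48.02%.
Total: 9.24% + 23% + 48.02% = 80.26%.

80.26%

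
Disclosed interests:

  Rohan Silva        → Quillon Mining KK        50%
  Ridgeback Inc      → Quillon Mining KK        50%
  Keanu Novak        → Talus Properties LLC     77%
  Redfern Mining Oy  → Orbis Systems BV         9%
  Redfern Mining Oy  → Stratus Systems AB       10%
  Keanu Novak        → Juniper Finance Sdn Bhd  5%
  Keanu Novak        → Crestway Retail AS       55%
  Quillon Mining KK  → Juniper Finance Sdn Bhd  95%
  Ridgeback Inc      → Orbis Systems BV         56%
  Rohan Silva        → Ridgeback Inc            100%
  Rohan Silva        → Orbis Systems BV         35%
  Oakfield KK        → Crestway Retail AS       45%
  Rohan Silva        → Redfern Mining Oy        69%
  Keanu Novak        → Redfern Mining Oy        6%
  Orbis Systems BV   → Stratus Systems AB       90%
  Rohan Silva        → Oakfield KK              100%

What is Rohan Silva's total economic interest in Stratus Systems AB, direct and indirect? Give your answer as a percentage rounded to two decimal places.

94.39%

Rohan reaches Stratus along 4 paths.
Via Orbis: 35% × 90% = 31.5%.
Via Redfern → Orbis: 69% × 9% × 90% = 5.589%.
Via Ridgeback → Orbis: 100% × 56% × 90% = 50.4%.
Via Redfern: 69% × 10% = 6.9%.
Total: 31.5% + 5.589% + 50.4% + 6.9% = 94.389%.
Rounded: 94.39%.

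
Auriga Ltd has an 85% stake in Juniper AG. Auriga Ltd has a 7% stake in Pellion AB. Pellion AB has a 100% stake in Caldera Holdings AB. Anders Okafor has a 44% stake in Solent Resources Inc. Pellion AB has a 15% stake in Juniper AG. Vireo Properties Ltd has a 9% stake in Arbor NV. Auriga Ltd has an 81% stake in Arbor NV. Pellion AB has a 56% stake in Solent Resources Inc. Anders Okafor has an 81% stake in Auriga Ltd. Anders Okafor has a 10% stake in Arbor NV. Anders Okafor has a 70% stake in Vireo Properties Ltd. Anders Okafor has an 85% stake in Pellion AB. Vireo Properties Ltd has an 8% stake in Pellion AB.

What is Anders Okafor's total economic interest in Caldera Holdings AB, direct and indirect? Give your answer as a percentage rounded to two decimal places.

96.27%

Anders reaches Caldera along 3 paths.
Via Vireo → Pellion: 70% × 8% × 100% = 5.6%.
Via Auriga → Pellion: 81% × 7% × 100% = 5.67%.
Via Pellion: 85% × 100% = 85%.
Total: 5.6% + 5.67% + 85% = 96.27%.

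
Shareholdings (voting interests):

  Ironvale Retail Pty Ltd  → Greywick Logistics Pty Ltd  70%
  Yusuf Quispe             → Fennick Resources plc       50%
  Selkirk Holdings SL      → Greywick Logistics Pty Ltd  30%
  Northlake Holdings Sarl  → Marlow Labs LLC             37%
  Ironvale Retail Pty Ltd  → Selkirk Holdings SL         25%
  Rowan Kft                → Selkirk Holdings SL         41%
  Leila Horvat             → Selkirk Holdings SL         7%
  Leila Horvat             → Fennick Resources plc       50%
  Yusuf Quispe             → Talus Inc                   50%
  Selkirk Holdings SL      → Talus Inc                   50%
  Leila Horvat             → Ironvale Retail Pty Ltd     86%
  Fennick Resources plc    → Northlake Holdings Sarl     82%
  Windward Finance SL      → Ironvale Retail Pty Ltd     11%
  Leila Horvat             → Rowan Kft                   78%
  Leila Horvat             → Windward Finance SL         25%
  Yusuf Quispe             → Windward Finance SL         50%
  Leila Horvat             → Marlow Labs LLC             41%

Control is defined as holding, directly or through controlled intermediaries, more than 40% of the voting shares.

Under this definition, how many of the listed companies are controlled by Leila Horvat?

Leila holds 50% of Fennick, so Leila controls Fennick.
Leila holds 86% of Ironvale, so Leila controls Ironvale.
Leila holds 78% of Rowan, so Leila controls Rowan.
Ironvale and Leila and Rowan together hold 25% + 7% + 41% = 73% of Selkirk, so Leila controls Selkirk.
Selkirk holds 50% of Talus, so Leila controls Talus.
Fennick holds 82% of Northlake, so Leila controls Northlake.
Northlake and Leila together hold 37% + 41% = 78% of Marlow, so Leila controls Marlow.
Ironvale and Selkirk together hold 70% + 30% = 100% of Greywick, so Leila controls Greywick.
No other company's threshold is met.
Leila controls 8 companies.

8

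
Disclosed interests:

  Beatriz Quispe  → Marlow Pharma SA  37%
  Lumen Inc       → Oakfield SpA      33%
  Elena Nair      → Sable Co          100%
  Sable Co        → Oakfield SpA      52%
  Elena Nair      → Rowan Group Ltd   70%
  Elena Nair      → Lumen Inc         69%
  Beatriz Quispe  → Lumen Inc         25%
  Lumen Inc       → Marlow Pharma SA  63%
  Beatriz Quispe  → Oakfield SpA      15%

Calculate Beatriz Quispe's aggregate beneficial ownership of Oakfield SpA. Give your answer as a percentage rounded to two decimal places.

Beatriz reaches Oakfield along 2 paths.
Via Lumen: 25% × 33% = 8.25%.
Direct stake: 15% = 15%.
Total: 8.25% + 15% = 23.25%.

23.25%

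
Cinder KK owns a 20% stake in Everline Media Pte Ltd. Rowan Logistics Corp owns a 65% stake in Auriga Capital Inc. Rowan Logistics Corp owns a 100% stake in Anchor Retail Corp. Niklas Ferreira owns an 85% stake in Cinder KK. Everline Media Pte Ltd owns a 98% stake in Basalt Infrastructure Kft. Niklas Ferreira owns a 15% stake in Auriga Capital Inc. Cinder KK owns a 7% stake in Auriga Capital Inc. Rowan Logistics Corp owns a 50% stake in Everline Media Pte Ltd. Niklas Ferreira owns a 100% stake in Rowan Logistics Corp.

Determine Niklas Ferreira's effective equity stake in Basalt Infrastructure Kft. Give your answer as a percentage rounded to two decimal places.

65.66%

Niklas reaches Basalt along 2 paths.
Via Cinder → Everline: 85% × 20% × 98% = 16.66%.
Via Rowan → Everline: 100% × 50% × 98% = 49%.
Total: 16.66% + 49% = 65.66%.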